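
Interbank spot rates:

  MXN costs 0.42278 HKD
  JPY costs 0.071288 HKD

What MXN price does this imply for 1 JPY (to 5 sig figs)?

1 JPY × 0.071288 = 0.071288 HKD
0.071288 HKD ÷ 0.42278 = 0.168617 MXN

JPY/MXN = 0.16862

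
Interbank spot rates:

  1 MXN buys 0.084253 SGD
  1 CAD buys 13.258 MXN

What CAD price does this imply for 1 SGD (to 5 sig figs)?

SGD/CAD = 0.89523

1 SGD ÷ 0.084253 = 11.869 MXN
11.869 MXN ÷ 13.258 = 0.895234 CAD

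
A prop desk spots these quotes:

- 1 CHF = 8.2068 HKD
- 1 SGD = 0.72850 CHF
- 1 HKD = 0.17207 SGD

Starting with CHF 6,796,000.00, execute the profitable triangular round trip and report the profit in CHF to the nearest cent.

Profitable loop is CHF → HKD → SGD → CHF:
CHF 6,796,000.00 × 8.2068 = HKD 55,773,412.80
HKD 55,773,412.80 × 0.17207 = SGD 9,596,931.14
SGD 9,596,931.14 × 0.72850 = CHF 6,991,364.34
Profit = CHF 6,991,364.34 − CHF 6,796,000.00

Profit: CHF 195,364.34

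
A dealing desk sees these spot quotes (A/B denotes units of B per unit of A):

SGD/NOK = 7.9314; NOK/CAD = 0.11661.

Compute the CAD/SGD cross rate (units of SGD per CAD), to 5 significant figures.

1 CAD ÷ 0.11661 = 8.57559 NOK
8.57559 NOK ÷ 7.9314 = 1.08122 SGD

CAD/SGD = 1.0812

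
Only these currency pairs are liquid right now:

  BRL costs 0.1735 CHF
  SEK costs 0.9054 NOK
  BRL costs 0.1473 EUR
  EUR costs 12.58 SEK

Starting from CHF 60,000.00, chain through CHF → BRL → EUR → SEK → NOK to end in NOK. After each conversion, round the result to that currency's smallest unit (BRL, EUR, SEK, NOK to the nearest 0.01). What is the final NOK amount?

NOK 580,197.21

CHF 60,000.00 ÷ 0.1735 = BRL 345,821.33
BRL 345,821.33 × 0.1473 = EUR 50,939.48
EUR 50,939.48 × 12.58 = SEK 640,818.66
SEK 640,818.66 × 0.9054 = NOK 580,197.21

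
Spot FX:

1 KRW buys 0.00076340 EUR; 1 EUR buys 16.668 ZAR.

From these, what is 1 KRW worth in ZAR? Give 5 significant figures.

KRW/ZAR = 0.012724

1 KRW × 0.00076340 = 0.0007634 EUR
0.0007634 EUR × 16.668 = 0.0127244 ZAR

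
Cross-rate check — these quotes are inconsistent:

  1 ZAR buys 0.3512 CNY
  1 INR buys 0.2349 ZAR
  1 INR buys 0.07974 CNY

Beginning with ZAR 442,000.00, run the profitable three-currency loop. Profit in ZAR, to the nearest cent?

Profitable loop is ZAR → CNY → INR → ZAR:
ZAR 442,000.00 × 0.3512 = CNY 155,230.40
CNY 155,230.40 ÷ 0.07974 = INR 1,946,706.80
INR 1,946,706.80 × 0.2349 = ZAR 457,281.43
Profit = ZAR 457,281.43 − ZAR 442,000.00

Profit: ZAR 15,281.43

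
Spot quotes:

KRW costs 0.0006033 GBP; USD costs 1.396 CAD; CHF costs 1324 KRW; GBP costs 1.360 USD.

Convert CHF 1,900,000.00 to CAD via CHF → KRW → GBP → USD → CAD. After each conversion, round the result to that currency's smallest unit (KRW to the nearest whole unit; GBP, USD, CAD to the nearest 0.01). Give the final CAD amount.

CHF 1,900,000.00 × 1324 = KRW 2,515,600,000
KRW 2,515,600,000 × 0.0006033 = GBP 1,517,661.48
GBP 1,517,661.48 × 1.360 = USD 2,064,019.61
USD 2,064,019.61 × 1.396 = CAD 2,881,371.38

CAD 2,881,371.38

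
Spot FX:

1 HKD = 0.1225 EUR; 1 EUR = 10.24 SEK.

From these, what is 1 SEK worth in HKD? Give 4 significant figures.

1 SEK ÷ 10.24 = 0.0976562 EUR
0.0976562 EUR ÷ 0.1225 = 0.797194 HKD

SEK/HKD = 0.7972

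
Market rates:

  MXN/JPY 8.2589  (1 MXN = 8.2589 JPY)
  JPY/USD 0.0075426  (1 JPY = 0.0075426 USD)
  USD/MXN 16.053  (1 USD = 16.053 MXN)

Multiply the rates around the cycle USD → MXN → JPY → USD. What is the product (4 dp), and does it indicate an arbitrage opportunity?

1.0000 (no arbitrage)

Around USD → MXN → JPY → USD: 1 × 16.053 × 8.2589 × 0.0075426 = 0.999999
Product ≈ 1 (deviation 0.000%, within rounding noise).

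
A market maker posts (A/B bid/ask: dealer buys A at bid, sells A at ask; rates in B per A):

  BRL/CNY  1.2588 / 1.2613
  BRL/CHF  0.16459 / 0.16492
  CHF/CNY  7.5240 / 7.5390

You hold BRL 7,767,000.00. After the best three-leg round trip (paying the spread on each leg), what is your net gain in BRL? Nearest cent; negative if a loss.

Net profit: BRL 96,628.17

Best loop BRL → CNY → CHF → BRL:
BRL 7,767,000.00 × 1.2588 (sell BRL at bid) = CNY 9,777,099.60
CNY 9,777,099.60 ÷ 7.5390 (buy CHF at ask) = CHF 1,296,869.56
CHF 1,296,869.56 ÷ 0.16492 (buy BRL at ask) = BRL 7,863,628.17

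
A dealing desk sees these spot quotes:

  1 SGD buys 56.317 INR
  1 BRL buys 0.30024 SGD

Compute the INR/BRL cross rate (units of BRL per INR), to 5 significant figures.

INR/BRL = 0.059141

1 INR ÷ 56.317 = 0.0177566 SGD
0.0177566 SGD ÷ 0.30024 = 0.0591414 BRL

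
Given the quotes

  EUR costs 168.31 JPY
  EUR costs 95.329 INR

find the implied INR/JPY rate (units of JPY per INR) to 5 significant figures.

INR/JPY = 1.7656

1 INR ÷ 95.329 = 0.01049 EUR
0.01049 EUR × 168.31 = 1.76557 JPY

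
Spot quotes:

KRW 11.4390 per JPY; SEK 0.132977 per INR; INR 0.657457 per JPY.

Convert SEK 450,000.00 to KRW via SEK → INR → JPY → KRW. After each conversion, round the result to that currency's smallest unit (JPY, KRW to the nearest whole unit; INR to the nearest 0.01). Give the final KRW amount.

KRW 58,878,489

SEK 450,000.00 ÷ 0.132977 = INR 3,384,043.86
INR 3,384,043.86 ÷ 0.657457 = JPY 5,147,171
JPY 5,147,171 × 11.4390 = KRW 58,878,489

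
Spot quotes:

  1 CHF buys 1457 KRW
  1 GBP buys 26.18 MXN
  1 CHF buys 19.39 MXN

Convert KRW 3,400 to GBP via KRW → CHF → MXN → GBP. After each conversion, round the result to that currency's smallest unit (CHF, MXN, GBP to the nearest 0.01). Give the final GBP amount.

KRW 3,400 ÷ 1457 = CHF 2.33
CHF 2.33 × 19.39 = MXN 45.18
MXN 45.18 ÷ 26.18 = GBP 1.73

GBP 1.73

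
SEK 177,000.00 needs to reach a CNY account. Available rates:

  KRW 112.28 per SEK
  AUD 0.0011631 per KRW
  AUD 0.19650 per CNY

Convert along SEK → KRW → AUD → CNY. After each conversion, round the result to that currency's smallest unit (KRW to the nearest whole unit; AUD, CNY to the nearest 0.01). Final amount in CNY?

CNY 117,633.28

SEK 177,000.00 × 112.28 = KRW 19,873,560
KRW 19,873,560 × 0.0011631 = AUD 23,114.94
AUD 23,114.94 ÷ 0.19650 = CNY 117,633.28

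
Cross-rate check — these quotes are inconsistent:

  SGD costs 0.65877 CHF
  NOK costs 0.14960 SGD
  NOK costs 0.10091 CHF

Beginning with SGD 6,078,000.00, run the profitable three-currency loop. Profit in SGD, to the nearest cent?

Profit: SGD 145,425.50

Profitable loop is SGD → NOK → CHF → SGD:
SGD 6,078,000.00 ÷ 0.14960 = NOK 40,628,342.25
NOK 40,628,342.25 × 0.10091 = CHF 4,099,806.02
CHF 4,099,806.02 ÷ 0.65877 = SGD 6,223,425.50
Profit = SGD 6,223,425.50 − SGD 6,078,000.00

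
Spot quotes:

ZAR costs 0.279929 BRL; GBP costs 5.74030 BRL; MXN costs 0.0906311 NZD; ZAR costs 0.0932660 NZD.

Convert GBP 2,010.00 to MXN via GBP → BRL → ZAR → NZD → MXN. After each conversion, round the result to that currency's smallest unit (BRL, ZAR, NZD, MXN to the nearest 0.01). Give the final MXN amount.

MXN 42,415.90

GBP 2,010.00 × 5.74030 = BRL 11,538.00
BRL 11,538.00 ÷ 0.279929 = ZAR 41,217.59
ZAR 41,217.59 × 0.0932660 = NZD 3,844.20
NZD 3,844.20 ÷ 0.0906311 = MXN 42,415.90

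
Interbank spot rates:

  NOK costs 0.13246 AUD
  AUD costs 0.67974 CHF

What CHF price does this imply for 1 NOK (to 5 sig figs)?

1 NOK × 0.13246 = 0.13246 AUD
0.13246 AUD × 0.67974 = 0.0900384 CHF

NOK/CHF = 0.090038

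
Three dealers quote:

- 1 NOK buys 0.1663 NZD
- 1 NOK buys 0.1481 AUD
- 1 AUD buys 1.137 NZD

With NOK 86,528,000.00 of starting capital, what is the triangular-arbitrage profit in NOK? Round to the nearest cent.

Profitable loop is NOK → AUD → NZD → NOK:
NOK 86,528,000.00 × 0.1481 = AUD 12,814,796.80
AUD 12,814,796.80 × 1.137 = NZD 14,570,423.96
NZD 14,570,423.96 ÷ 0.1663 = NOK 87,615,297.42
Profit = NOK 87,615,297.42 − NOK 86,528,000.00

Profit: NOK 1,087,297.42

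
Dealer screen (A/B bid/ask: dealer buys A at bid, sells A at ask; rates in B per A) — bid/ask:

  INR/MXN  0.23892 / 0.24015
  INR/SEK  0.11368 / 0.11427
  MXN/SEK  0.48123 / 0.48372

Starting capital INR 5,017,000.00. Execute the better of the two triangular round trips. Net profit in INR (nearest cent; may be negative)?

Net profit: INR 30,973.58

Best loop INR → MXN → SEK → INR:
INR 5,017,000.00 × 0.23892 (sell INR at bid) = MXN 1,198,661.64
MXN 1,198,661.64 × 0.48123 (sell MXN at bid) = SEK 576,831.94
SEK 576,831.94 ÷ 0.11427 (buy INR at ask) = INR 5,047,973.58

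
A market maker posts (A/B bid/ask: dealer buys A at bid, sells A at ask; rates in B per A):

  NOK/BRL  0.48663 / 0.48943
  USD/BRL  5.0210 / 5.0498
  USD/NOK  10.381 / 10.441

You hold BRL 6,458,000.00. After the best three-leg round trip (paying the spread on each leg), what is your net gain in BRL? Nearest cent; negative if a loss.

Best loop BRL → USD → NOK → BRL:
BRL 6,458,000.00 ÷ 5.0498 (buy USD at ask) = USD 1,278,862.53
USD 1,278,862.53 × 10.381 (sell USD at bid) = NOK 13,275,871.92
NOK 13,275,871.92 × 0.48663 (sell NOK at bid) = BRL 6,460,437.55

Net profit: BRL 2,437.55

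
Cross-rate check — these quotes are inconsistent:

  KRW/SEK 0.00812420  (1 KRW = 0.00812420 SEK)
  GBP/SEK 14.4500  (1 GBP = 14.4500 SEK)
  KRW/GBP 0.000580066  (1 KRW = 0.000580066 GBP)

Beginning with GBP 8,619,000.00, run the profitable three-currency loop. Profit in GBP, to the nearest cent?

Profitable loop is GBP → SEK → KRW → GBP:
GBP 8,619,000.00 × 14.4500 = SEK 124,544,550.00
SEK 124,544,550.00 ÷ 0.00812420 = KRW 15,330,069,422
KRW 15,330,069,422 × 0.000580066 = GBP 8,892,452.05
Profit = GBP 8,892,452.05 − GBP 8,619,000.00

Profit: GBP 273,452.05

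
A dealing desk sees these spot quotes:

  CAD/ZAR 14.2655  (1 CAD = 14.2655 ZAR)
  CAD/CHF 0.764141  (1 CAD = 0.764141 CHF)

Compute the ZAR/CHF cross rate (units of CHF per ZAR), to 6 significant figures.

ZAR/CHF = 0.0535657

1 ZAR ÷ 14.2655 = 0.0700992 CAD
0.0700992 CAD × 0.764141 = 0.0535657 CHF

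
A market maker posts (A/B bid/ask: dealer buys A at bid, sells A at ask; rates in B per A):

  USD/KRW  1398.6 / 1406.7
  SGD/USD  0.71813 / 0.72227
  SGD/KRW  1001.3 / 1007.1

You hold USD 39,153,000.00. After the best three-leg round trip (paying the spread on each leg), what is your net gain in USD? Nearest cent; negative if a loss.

Net result: USD -105,876.85 (no profitable arbitrage after spreads)

Best loop USD → KRW → SGD → USD:
USD 39,153,000.00 × 1398.6 (sell USD at bid) = KRW 54,759,385,800
KRW 54,759,385,800 ÷ 1007.1 (buy SGD at ask) = SGD 54,373,335.12
SGD 54,373,335.12 × 0.71813 (sell SGD at bid) = USD 39,047,123.15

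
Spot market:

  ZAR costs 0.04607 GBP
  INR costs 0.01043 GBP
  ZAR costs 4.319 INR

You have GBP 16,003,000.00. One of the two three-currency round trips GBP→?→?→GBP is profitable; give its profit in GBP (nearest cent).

Profit: GBP 363,360.20

Profitable loop is GBP → INR → ZAR → GBP:
GBP 16,003,000.00 ÷ 0.01043 = INR 1,534,324,065.20
INR 1,534,324,065.20 ÷ 4.319 = ZAR 355,249,841.44
ZAR 355,249,841.44 × 0.04607 = GBP 16,366,360.20
Profit = GBP 16,366,360.20 − GBP 16,003,000.00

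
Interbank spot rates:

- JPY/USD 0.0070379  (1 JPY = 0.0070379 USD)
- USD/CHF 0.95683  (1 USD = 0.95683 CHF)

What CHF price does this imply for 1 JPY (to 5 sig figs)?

JPY/CHF = 0.0067341

1 JPY × 0.0070379 = 0.0070379 USD
0.0070379 USD × 0.95683 = 0.00673407 CHF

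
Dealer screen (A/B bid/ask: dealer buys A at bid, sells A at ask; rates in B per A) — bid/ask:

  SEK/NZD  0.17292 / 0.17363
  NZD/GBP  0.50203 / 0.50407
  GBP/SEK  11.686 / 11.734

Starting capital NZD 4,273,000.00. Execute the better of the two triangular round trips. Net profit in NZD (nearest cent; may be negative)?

Net profit: NZD 61,845.99

Best loop NZD → GBP → SEK → NZD:
NZD 4,273,000.00 × 0.50203 (sell NZD at bid) = GBP 2,145,174.19
GBP 2,145,174.19 × 11.686 (sell GBP at bid) = SEK 25,068,505.58
SEK 25,068,505.58 × 0.17292 (sell SEK at bid) = NZD 4,334,845.99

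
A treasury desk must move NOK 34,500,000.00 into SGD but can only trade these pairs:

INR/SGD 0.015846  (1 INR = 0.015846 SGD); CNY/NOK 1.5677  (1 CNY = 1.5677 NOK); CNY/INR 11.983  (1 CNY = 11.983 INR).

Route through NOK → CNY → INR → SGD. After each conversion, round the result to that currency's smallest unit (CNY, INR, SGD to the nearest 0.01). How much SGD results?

SGD 4,178,701.49

NOK 34,500,000.00 ÷ 1.5677 = CNY 22,006,761.50
CNY 22,006,761.50 × 11.983 = INR 263,707,023.05
INR 263,707,023.05 × 0.015846 = SGD 4,178,701.49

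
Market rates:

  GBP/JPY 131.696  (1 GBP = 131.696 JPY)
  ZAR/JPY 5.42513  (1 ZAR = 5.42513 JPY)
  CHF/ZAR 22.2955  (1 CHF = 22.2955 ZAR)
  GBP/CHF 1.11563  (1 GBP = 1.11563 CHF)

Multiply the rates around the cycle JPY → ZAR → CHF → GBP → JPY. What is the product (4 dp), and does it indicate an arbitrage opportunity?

Around JPY → ZAR → CHF → GBP → JPY: 1 ÷ 5.42513 ÷ 22.2955 ÷ 1.11563 × 131.696 = 0.975944
Product < 1; profitable direction is JPY → GBP → CHF → ZAR → JPY.

0.9759 (arbitrage exists)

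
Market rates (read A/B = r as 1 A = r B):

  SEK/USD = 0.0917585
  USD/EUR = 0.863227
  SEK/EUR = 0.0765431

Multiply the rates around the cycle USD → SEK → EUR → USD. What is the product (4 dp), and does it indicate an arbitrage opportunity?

Around USD → SEK → EUR → USD: 1 ÷ 0.0917585 × 0.0765431 ÷ 0.863227 = 0.966351
Product < 1; profitable direction is USD → EUR → SEK → USD.

0.9664 (arbitrage exists)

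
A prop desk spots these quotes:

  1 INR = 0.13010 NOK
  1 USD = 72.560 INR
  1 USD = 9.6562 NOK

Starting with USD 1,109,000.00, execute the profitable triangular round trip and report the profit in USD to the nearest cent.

Profitable loop is USD → NOK → INR → USD:
USD 1,109,000.00 × 9.6562 = NOK 10,708,725.80
NOK 10,708,725.80 ÷ 0.13010 = INR 82,311,497.31
INR 82,311,497.31 ÷ 72.560 = USD 1,134,392.19
Profit = USD 1,134,392.19 − USD 1,109,000.00

Profit: USD 25,392.19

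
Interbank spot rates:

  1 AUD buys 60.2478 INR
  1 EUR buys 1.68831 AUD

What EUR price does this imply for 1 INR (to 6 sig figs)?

1 INR ÷ 60.2478 = 0.0165981 AUD
0.0165981 AUD ÷ 1.68831 = 0.0098312 EUR

INR/EUR = 0.00983120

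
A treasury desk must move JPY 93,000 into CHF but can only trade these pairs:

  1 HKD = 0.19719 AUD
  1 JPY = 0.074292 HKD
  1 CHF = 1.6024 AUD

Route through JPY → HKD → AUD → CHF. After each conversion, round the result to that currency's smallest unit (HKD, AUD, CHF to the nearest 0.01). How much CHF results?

JPY 93,000 × 0.074292 = HKD 6,909.16
HKD 6,909.16 × 0.19719 = AUD 1,362.42
AUD 1,362.42 ÷ 1.6024 = CHF 850.24

CHF 850.24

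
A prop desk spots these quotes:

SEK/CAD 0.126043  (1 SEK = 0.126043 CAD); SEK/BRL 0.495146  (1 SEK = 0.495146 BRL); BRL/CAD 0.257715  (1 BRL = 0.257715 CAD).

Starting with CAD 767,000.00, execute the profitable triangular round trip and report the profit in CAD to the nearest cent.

Profit: CAD 9,514.56

Profitable loop is CAD → SEK → BRL → CAD:
CAD 767,000.00 ÷ 0.126043 = SEK 6,085,224.88
SEK 6,085,224.88 × 0.495146 = BRL 3,013,074.76
BRL 3,013,074.76 × 0.257715 = CAD 776,514.56
Profit = CAD 776,514.56 − CAD 767,000.00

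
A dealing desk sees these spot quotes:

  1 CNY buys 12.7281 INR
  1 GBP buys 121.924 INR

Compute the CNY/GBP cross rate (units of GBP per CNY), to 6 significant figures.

1 CNY × 12.7281 = 12.7281 INR
12.7281 INR ÷ 121.924 = 0.104394 GBP

CNY/GBP = 0.104394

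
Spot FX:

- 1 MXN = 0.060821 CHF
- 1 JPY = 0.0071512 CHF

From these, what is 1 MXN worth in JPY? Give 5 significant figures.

1 MXN × 0.060821 = 0.060821 CHF
0.060821 CHF ÷ 0.0071512 = 8.50501 JPY

MXN/JPY = 8.5050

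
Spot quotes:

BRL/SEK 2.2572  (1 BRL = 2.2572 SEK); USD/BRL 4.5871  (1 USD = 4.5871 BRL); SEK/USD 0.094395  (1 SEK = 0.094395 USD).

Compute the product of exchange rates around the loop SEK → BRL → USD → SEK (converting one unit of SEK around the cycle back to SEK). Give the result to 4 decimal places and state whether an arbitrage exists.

1.0232 (arbitrage exists)

Around SEK → BRL → USD → SEK: 1 ÷ 2.2572 ÷ 4.5871 ÷ 0.094395 = 1.023158
Product > 1; profitable direction is SEK → BRL → USD → SEK.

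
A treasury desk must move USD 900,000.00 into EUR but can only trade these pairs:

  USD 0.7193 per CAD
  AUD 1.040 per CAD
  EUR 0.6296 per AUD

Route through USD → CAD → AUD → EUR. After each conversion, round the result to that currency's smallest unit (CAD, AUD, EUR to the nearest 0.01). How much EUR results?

EUR 819,276.52

USD 900,000.00 ÷ 0.7193 = CAD 1,251,216.46
CAD 1,251,216.46 × 1.040 = AUD 1,301,265.12
AUD 1,301,265.12 × 0.6296 = EUR 819,276.52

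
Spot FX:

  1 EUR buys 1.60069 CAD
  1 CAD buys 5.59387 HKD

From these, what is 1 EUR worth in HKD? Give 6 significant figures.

1 EUR × 1.60069 = 1.60069 CAD
1.60069 CAD × 5.59387 = 8.95405 HKD

EUR/HKD = 8.95405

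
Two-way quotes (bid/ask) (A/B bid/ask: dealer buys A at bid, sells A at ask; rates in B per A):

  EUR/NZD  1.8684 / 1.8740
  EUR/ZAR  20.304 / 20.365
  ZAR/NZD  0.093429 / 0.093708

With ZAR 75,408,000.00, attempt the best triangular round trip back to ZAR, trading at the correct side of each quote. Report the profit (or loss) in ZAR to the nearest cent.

Best loop ZAR → NZD → EUR → ZAR:
ZAR 75,408,000.00 × 0.093429 (sell ZAR at bid) = NZD 7,045,294.03
NZD 7,045,294.03 ÷ 1.8740 (buy EUR at ask) = EUR 3,759,495.21
EUR 3,759,495.21 × 20.304 (sell EUR at bid) = ZAR 76,332,790.84

Net profit: ZAR 924,790.84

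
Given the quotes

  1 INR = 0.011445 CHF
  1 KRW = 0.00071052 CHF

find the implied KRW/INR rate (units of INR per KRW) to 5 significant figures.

1 KRW × 0.00071052 = 0.00071052 CHF
0.00071052 CHF ÷ 0.011445 = 0.0620813 INR

KRW/INR = 0.062081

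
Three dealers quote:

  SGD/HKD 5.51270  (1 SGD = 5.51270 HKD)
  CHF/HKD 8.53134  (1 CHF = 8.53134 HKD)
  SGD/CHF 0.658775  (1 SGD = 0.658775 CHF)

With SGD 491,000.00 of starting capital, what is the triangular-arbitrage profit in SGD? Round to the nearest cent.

Profit: SGD 9,577.69

Profitable loop is SGD → CHF → HKD → SGD:
SGD 491,000.00 × 0.658775 = CHF 323,458.53
CHF 323,458.53 × 8.53134 = HKD 2,759,534.65
HKD 2,759,534.65 ÷ 5.51270 = SGD 500,577.69
Profit = SGD 500,577.69 − SGD 491,000.00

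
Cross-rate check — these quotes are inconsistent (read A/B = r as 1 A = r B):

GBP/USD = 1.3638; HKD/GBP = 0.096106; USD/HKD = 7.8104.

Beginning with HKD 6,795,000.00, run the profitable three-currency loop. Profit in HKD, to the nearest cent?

Profit: HKD 161,069.71

Profitable loop is HKD → GBP → USD → HKD:
HKD 6,795,000.00 × 0.096106 = GBP 653,040.27
GBP 653,040.27 × 1.3638 = USD 890,616.32
USD 890,616.32 × 7.8104 = HKD 6,956,069.71
Profit = HKD 6,956,069.71 − HKD 6,795,000.00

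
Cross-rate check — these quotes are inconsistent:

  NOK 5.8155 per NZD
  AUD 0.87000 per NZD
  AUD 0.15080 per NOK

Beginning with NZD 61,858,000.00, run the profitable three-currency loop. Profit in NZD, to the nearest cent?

Profit: NZD 496,101.16

Profitable loop is NZD → NOK → AUD → NZD:
NZD 61,858,000.00 × 5.8155 = NOK 359,735,199.00
NOK 359,735,199.00 × 0.15080 = AUD 54,248,068.01
AUD 54,248,068.01 ÷ 0.87000 = NZD 62,354,101.16
Profit = NZD 62,354,101.16 − NZD 61,858,000.00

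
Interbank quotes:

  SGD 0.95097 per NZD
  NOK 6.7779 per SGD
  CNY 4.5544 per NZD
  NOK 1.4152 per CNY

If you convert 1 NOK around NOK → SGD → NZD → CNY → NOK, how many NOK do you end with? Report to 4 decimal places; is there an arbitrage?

Around NOK → SGD → NZD → CNY → NOK: 1 ÷ 6.7779 ÷ 0.95097 × 4.5544 × 1.4152 = 0.999970
Product ≈ 1 (deviation 0.003%, within rounding noise).

1.0000 (no arbitrage)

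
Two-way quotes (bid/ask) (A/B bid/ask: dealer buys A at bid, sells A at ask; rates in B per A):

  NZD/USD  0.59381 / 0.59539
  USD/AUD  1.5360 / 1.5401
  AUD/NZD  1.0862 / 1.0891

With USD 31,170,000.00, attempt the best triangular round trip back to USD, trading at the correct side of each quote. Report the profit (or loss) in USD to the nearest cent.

Best loop USD → NZD → AUD → USD:
USD 31,170,000.00 ÷ 0.59539 (buy NZD at ask) = NZD 52,352,239.71
NZD 52,352,239.71 ÷ 1.0891 (buy AUD at ask) = AUD 48,069,267.94
AUD 48,069,267.94 ÷ 1.5401 (buy USD at ask) = USD 31,211,783.61

Net profit: USD 41,783.61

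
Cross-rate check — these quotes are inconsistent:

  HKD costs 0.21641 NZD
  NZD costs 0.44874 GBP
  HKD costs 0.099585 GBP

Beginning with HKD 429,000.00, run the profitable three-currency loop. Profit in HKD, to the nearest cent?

Profitable loop is HKD → GBP → NZD → HKD:
HKD 429,000.00 × 0.099585 = GBP 42,721.97
GBP 42,721.97 ÷ 0.44874 = NZD 95,204.27
NZD 95,204.27 ÷ 0.21641 = HKD 439,925.47
Profit = HKD 439,925.47 − HKD 429,000.00

Profit: HKD 10,925.47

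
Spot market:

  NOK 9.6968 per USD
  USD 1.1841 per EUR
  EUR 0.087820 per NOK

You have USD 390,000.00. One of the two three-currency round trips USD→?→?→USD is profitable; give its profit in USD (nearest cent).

Profit: USD 3,255.55

Profitable loop is USD → NOK → EUR → USD:
USD 390,000.00 × 9.6968 = NOK 3,781,752.00
NOK 3,781,752.00 × 0.087820 = EUR 332,113.46
EUR 332,113.46 × 1.1841 = USD 393,255.55
Profit = USD 393,255.55 − USD 390,000.00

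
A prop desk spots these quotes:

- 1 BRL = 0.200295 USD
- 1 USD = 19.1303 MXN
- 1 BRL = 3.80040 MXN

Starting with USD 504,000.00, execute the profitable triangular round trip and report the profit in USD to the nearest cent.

Profitable loop is USD → MXN → BRL → USD:
USD 504,000.00 × 19.1303 = MXN 9,641,671.20
MXN 9,641,671.20 ÷ 3.80040 = BRL 2,537,014.84
BRL 2,537,014.84 × 0.200295 = USD 508,151.39
Profit = USD 508,151.39 − USD 504,000.00

Profit: USD 4,151.39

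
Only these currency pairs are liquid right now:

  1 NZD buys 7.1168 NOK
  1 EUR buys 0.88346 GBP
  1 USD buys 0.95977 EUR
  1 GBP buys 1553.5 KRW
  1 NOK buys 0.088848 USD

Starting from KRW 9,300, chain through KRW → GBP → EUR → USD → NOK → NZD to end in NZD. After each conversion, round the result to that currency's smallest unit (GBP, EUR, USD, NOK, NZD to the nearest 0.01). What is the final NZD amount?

NZD 11.17

KRW 9,300 ÷ 1553.5 = GBP 5.99
GBP 5.99 ÷ 0.88346 = EUR 6.78
EUR 6.78 ÷ 0.95977 = USD 7.06
USD 7.06 ÷ 0.088848 = NOK 79.46
NOK 79.46 ÷ 7.1168 = NZD 11.17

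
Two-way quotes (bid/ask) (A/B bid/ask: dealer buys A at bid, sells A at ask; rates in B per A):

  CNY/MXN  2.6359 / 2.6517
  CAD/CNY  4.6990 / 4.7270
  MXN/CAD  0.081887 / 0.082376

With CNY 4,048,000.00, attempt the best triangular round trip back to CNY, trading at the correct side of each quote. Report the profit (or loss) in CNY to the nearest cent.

Best loop CNY → MXN → CAD → CNY:
CNY 4,048,000.00 × 2.6359 (sell CNY at bid) = MXN 10,670,123.20
MXN 10,670,123.20 × 0.081887 (sell MXN at bid) = CAD 873,744.38
CAD 873,744.38 × 4.6990 (sell CAD at bid) = CNY 4,105,724.83

Net profit: CNY 57,724.83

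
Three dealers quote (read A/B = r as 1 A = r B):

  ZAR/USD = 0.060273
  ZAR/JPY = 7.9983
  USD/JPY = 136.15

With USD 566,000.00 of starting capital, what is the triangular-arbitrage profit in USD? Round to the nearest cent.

Profitable loop is USD → JPY → ZAR → USD:
USD 566,000.00 × 136.15 = JPY 77,060,900
JPY 77,060,900 ÷ 7.9983 = ZAR 9,634,659.87
ZAR 9,634,659.87 × 0.060273 = USD 580,709.85
Profit = USD 580,709.85 − USD 566,000.00

Profit: USD 14,709.85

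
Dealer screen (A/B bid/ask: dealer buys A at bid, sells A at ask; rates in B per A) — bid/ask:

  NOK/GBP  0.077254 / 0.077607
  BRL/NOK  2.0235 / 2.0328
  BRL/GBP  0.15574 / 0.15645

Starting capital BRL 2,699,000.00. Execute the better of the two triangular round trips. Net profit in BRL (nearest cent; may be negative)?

Net result: BRL -2,182.85 (no profitable arbitrage after spreads)

Best loop BRL → NOK → GBP → BRL:
BRL 2,699,000.00 × 2.0235 (sell BRL at bid) = NOK 5,461,426.50
NOK 5,461,426.50 × 0.077254 (sell NOK at bid) = GBP 421,917.04
GBP 421,917.04 ÷ 0.15645 (buy BRL at ask) = BRL 2,696,817.15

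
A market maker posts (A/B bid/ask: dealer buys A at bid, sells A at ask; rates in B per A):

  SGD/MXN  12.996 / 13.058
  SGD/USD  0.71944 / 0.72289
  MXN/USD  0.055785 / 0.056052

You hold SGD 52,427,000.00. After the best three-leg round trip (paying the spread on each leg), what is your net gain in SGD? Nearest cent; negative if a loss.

Net profit: SGD 151,710.42

Best loop SGD → MXN → USD → SGD:
SGD 52,427,000.00 × 12.996 (sell SGD at bid) = MXN 681,341,292.00
MXN 681,341,292.00 × 0.055785 (sell MXN at bid) = USD 38,008,623.97
USD 38,008,623.97 ÷ 0.72289 (buy SGD at ask) = SGD 52,578,710.42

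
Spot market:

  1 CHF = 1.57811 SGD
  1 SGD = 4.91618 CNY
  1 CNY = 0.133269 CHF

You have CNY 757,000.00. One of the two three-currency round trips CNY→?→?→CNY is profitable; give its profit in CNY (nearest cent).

Profit: CNY 25,690.51

Profitable loop is CNY → CHF → SGD → CNY:
CNY 757,000.00 × 0.133269 = CHF 100,884.63
CHF 100,884.63 × 1.57811 = SGD 159,207.05
SGD 159,207.05 × 4.91618 = CNY 782,690.51
Profit = CNY 782,690.51 − CNY 757,000.00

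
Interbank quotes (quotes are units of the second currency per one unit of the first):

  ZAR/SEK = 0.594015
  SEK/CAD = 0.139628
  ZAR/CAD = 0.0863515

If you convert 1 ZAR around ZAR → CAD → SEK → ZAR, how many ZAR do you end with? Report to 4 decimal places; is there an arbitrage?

Around ZAR → CAD → SEK → ZAR: 1 × 0.0863515 ÷ 0.139628 ÷ 0.594015 = 1.041118
Product > 1; profitable direction is ZAR → CAD → SEK → ZAR.

1.0411 (arbitrage exists)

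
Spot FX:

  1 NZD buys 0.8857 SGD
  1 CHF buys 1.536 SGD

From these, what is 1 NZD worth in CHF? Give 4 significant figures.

1 NZD × 0.8857 = 0.8857 SGD
0.8857 SGD ÷ 1.536 = 0.576628 CHF

NZD/CHF = 0.5766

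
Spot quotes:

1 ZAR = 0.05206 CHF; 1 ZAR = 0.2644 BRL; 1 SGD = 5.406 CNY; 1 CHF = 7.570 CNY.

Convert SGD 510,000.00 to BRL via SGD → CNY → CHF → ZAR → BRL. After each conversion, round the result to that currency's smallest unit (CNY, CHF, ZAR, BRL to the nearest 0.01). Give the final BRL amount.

BRL 1,849,726.96

SGD 510,000.00 × 5.406 = CNY 2,757,060.00
CNY 2,757,060.00 ÷ 7.570 = CHF 364,208.72
CHF 364,208.72 ÷ 0.05206 = ZAR 6,995,941.61
ZAR 6,995,941.61 × 0.2644 = BRL 1,849,726.96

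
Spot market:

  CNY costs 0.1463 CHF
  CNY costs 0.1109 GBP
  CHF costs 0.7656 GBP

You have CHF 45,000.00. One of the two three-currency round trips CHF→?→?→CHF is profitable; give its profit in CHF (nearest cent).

Profitable loop is CHF → GBP → CNY → CHF:
CHF 45,000.00 × 0.7656 = GBP 34,452.00
GBP 34,452.00 ÷ 0.1109 = CNY 310,658.25
CNY 310,658.25 × 0.1463 = CHF 45,449.30
Profit = CHF 45,449.30 − CHF 45,000.00

Profit: CHF 449.30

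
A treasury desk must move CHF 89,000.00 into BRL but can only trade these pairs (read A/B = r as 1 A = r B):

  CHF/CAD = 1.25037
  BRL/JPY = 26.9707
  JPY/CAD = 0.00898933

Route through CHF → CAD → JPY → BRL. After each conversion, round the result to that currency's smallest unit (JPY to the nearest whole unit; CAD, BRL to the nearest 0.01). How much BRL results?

CHF 89,000.00 × 1.25037 = CAD 111,282.93
CAD 111,282.93 ÷ 0.00898933 = JPY 12,379,447
JPY 12,379,447 ÷ 26.9707 = BRL 458,996.13

BRL 458,996.13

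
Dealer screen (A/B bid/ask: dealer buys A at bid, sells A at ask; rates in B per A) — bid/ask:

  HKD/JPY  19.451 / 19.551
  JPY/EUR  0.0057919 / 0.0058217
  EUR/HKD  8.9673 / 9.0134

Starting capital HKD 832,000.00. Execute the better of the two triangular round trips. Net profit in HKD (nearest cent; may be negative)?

Best loop HKD → JPY → EUR → HKD:
HKD 832,000.00 × 19.451 (sell HKD at bid) = JPY 16,183,232
JPY 16,183,232 × 0.0057919 (sell JPY at bid) = EUR 93,731.66
EUR 93,731.66 × 8.9673 (sell EUR at bid) = HKD 840,519.93

Net profit: HKD 8,519.93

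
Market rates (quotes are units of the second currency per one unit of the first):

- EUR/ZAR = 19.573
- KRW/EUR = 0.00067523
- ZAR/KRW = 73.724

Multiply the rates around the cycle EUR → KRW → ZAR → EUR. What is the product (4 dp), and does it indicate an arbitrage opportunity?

1.0263 (arbitrage exists)

Around EUR → KRW → ZAR → EUR: 1 ÷ 0.00067523 ÷ 73.724 ÷ 19.573 = 1.026318
Product > 1; profitable direction is EUR → KRW → ZAR → EUR.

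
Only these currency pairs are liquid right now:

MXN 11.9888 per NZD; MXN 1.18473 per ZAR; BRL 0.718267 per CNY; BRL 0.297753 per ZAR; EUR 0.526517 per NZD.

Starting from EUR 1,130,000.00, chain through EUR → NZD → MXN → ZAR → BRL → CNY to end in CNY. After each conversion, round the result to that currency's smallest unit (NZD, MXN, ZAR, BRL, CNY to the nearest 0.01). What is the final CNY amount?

EUR 1,130,000.00 ÷ 0.526517 = NZD 2,146,179.52
NZD 2,146,179.52 × 11.9888 = MXN 25,730,117.03
MXN 25,730,117.03 ÷ 1.18473 = ZAR 21,718,127.36
ZAR 21,718,127.36 × 0.297753 = BRL 6,466,637.58
BRL 6,466,637.58 ÷ 0.718267 = CNY 9,003,111.07

CNY 9,003,111.07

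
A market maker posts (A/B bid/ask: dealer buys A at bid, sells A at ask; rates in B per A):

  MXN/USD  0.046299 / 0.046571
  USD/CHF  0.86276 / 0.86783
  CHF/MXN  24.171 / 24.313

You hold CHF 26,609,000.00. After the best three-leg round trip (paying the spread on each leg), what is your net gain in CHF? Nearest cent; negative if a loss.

Net profit: CHF 470,446.35

Best loop CHF → USD → MXN → CHF:
CHF 26,609,000.00 ÷ 0.86783 (buy USD at ask) = USD 30,661,535.09
USD 30,661,535.09 ÷ 0.046571 (buy MXN at ask) = MXN 658,382,579.14
MXN 658,382,579.14 ÷ 24.313 (buy CHF at ask) = CHF 27,079,446.35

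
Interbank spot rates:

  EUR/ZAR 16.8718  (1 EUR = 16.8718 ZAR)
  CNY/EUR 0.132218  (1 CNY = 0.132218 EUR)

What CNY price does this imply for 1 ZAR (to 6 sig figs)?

ZAR/CNY = 0.448279

1 ZAR ÷ 16.8718 = 0.0592705 EUR
0.0592705 EUR ÷ 0.132218 = 0.448279 CNY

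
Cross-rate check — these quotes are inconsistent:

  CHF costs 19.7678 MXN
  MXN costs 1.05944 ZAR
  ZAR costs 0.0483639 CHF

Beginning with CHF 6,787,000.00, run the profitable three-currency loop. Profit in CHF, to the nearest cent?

Profitable loop is CHF → MXN → ZAR → CHF:
CHF 6,787,000.00 × 19.7678 = MXN 134,164,058.60
MXN 134,164,058.60 × 1.05944 = ZAR 142,138,770.24
ZAR 142,138,770.24 × 0.0483639 = CHF 6,874,385.27
Profit = CHF 6,874,385.27 − CHF 6,787,000.00

Profit: CHF 87,385.27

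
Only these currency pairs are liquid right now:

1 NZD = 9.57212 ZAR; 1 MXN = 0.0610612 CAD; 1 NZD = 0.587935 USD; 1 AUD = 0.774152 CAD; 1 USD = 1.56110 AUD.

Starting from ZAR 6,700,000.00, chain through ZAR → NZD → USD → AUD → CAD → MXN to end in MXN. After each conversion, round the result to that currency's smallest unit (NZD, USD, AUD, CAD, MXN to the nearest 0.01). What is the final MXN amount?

ZAR 6,700,000.00 ÷ 9.57212 = NZD 699,949.44
NZD 699,949.44 × 0.587935 = USD 411,524.77
USD 411,524.77 × 1.56110 = AUD 642,431.32
AUD 642,431.32 × 0.774152 = CAD 497,339.49
CAD 497,339.49 ÷ 0.0610612 = MXN 8,144,934.75

MXN 8,144,934.75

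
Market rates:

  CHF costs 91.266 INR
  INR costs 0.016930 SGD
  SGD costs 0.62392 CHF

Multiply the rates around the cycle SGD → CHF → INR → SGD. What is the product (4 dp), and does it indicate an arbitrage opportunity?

Around SGD → CHF → INR → SGD: 1 × 0.62392 × 91.266 × 0.016930 = 0.964040
Product < 1; profitable direction is SGD → INR → CHF → SGD.

0.9640 (arbitrage exists)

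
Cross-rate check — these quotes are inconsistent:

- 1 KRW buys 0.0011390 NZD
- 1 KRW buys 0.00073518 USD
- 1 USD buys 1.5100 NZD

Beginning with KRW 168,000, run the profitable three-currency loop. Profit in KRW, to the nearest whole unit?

Profitable loop is KRW → NZD → USD → KRW:
KRW 168,000 × 0.0011390 = NZD 191.35
NZD 191.35 ÷ 1.5100 = USD 126.72
USD 126.72 ÷ 0.00073518 = KRW 172,370
Profit = KRW 172,370 − KRW 168,000

Profit: KRW 4,370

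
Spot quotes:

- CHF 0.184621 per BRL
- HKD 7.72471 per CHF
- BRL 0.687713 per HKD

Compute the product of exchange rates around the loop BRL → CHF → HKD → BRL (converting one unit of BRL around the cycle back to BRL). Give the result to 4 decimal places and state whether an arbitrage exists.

Around BRL → CHF → HKD → BRL: 1 × 0.184621 × 7.72471 × 0.687713 = 0.980778
Product < 1; profitable direction is BRL → HKD → CHF → BRL.

0.9808 (arbitrage exists)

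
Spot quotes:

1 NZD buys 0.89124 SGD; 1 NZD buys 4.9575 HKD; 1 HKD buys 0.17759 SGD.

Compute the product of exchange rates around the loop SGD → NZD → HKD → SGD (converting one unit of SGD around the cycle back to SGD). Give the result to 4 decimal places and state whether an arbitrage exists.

Around SGD → NZD → HKD → SGD: 1 ÷ 0.89124 × 4.9575 × 0.17759 = 0.987840
Product < 1; profitable direction is SGD → HKD → NZD → SGD.

0.9878 (arbitrage exists)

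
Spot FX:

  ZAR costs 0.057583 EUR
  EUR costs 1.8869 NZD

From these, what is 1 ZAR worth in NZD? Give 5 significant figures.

ZAR/NZD = 0.10865

1 ZAR × 0.057583 = 0.057583 EUR
0.057583 EUR × 1.8869 = 0.108653 NZD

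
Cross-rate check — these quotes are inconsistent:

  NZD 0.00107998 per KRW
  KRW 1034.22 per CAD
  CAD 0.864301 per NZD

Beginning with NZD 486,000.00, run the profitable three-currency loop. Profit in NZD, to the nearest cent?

Profitable loop is NZD → KRW → CAD → NZD:
NZD 486,000.00 ÷ 0.00107998 = KRW 450,008,333
KRW 450,008,333 ÷ 1034.22 = CAD 435,118.58
CAD 435,118.58 ÷ 0.864301 = NZD 503,434.08
Profit = NZD 503,434.08 − NZD 486,000.00

Profit: NZD 17,434.08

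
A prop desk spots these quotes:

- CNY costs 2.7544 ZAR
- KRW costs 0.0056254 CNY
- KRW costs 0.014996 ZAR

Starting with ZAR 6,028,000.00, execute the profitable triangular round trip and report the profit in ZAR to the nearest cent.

Profit: ZAR 200,424.87

Profitable loop is ZAR → KRW → CNY → ZAR:
ZAR 6,028,000.00 ÷ 0.014996 = KRW 401,973,860
KRW 401,973,860 × 0.0056254 = CNY 2,261,263.75
CNY 2,261,263.75 × 2.7544 = ZAR 6,228,424.87
Profit = ZAR 6,228,424.87 − ZAR 6,028,000.00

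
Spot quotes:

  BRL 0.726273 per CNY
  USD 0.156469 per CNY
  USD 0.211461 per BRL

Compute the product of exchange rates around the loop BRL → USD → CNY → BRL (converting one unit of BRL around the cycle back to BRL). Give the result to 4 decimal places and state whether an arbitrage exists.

0.9815 (arbitrage exists)

Around BRL → USD → CNY → BRL: 1 × 0.211461 ÷ 0.156469 × 0.726273 = 0.981526
Product < 1; profitable direction is BRL → CNY → USD → BRL.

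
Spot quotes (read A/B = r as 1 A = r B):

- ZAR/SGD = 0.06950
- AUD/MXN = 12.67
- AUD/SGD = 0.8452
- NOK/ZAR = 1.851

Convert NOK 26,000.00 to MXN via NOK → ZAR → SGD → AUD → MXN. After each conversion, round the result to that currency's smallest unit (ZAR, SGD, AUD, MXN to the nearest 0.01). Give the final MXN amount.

MXN 50,139.75

NOK 26,000.00 × 1.851 = ZAR 48,126.00
ZAR 48,126.00 × 0.06950 = SGD 3,344.76
SGD 3,344.76 ÷ 0.8452 = AUD 3,957.36
AUD 3,957.36 × 12.67 = MXN 50,139.75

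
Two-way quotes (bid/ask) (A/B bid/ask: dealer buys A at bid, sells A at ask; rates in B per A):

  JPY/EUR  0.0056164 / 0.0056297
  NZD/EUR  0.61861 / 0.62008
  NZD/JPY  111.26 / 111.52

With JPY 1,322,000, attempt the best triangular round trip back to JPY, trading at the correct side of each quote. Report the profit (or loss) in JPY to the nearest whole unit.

Net profit: JPY 10,235

Best loop JPY → EUR → NZD → JPY:
JPY 1,322,000 × 0.0056164 (sell JPY at bid) = EUR 7,424.88
EUR 7,424.88 ÷ 0.62008 (buy NZD at ask) = NZD 11,974.07
NZD 11,974.07 × 111.26 (sell NZD at bid) = JPY 1,332,235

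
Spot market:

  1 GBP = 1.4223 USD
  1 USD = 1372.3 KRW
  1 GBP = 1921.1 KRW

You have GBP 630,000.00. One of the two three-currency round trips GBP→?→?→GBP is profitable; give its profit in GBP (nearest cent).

Profit: GBP 10,074.98

Profitable loop is GBP → USD → KRW → GBP:
GBP 630,000.00 × 1.4223 = USD 896,049.00
USD 896,049.00 × 1372.3 = KRW 1,229,648,043
KRW 1,229,648,043 ÷ 1921.1 = GBP 640,074.98
Profit = GBP 640,074.98 − GBP 630,000.00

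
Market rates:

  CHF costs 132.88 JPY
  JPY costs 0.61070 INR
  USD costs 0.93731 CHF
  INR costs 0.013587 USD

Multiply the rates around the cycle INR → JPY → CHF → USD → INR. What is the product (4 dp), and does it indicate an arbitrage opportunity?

Around INR → JPY → CHF → USD → INR: 1 ÷ 0.61070 ÷ 132.88 ÷ 0.93731 ÷ 0.013587 = 0.967622
Product < 1; profitable direction is INR → USD → CHF → JPY → INR.

0.9676 (arbitrage exists)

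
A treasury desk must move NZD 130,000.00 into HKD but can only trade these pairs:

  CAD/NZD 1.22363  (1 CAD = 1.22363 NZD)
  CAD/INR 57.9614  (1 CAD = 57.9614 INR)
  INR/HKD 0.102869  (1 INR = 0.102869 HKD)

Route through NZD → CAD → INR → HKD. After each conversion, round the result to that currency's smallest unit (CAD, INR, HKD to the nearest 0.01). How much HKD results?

NZD 130,000.00 ÷ 1.22363 = CAD 106,241.27
CAD 106,241.27 × 57.9614 = INR 6,157,892.75
INR 6,157,892.75 × 0.102869 = HKD 633,456.27

HKD 633,456.27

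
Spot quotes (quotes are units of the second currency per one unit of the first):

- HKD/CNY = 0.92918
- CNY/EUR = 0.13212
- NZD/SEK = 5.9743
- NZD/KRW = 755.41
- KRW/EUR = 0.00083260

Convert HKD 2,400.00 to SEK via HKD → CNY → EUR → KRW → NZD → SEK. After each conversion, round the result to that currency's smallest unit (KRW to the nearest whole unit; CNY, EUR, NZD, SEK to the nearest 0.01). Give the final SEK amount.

HKD 2,400.00 × 0.92918 = CNY 2,230.03
CNY 2,230.03 × 0.13212 = EUR 294.63
EUR 294.63 ÷ 0.00083260 = KRW 353,867
KRW 353,867 ÷ 755.41 = NZD 468.44
NZD 468.44 × 5.9743 = SEK 2,798.60

SEK 2,798.60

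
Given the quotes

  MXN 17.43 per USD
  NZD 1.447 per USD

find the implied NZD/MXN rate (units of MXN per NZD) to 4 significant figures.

NZD/MXN = 12.05

1 NZD ÷ 1.447 = 0.691085 USD
0.691085 USD × 17.43 = 12.0456 MXN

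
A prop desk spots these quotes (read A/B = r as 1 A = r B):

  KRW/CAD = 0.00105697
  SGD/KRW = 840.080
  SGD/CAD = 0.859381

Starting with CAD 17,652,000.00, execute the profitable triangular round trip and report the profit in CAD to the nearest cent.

Profit: CAD 586,599.11

Profitable loop is CAD → SGD → KRW → CAD:
CAD 17,652,000.00 ÷ 0.859381 = SGD 20,540,365.68
SGD 20,540,365.68 × 840.080 = KRW 17,255,550,402
KRW 17,255,550,402 × 0.00105697 = CAD 18,238,599.11
Profit = CAD 18,238,599.11 − CAD 17,652,000.00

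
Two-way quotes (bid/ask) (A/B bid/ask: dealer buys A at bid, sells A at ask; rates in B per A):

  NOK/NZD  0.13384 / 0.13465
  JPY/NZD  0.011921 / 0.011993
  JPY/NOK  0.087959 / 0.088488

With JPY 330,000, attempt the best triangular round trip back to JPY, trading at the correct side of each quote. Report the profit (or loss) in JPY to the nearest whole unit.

Best loop JPY → NZD → NOK → JPY:
JPY 330,000 × 0.011921 (sell JPY at bid) = NZD 3,933.93
NZD 3,933.93 ÷ 0.13465 (buy NOK at ask) = NOK 29,215.97
NOK 29,215.97 ÷ 0.088488 (buy JPY at ask) = JPY 330,169

Net profit: JPY 169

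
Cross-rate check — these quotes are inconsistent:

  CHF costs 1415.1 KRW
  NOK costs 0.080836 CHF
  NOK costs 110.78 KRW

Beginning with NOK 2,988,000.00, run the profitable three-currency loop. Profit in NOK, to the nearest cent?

Profitable loop is NOK → CHF → KRW → NOK:
NOK 2,988,000.00 × 0.080836 = CHF 241,537.97
CHF 241,537.97 × 1415.1 = KRW 341,800,379
KRW 341,800,379 ÷ 110.78 = NOK 3,085,397.89
Profit = NOK 3,085,397.89 − NOK 2,988,000.00

Profit: NOK 97,397.89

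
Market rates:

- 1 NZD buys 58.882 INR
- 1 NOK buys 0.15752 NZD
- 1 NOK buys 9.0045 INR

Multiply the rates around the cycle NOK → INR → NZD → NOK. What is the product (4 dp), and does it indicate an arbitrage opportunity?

Around NOK → INR → NZD → NOK: 1 × 9.0045 ÷ 58.882 ÷ 0.15752 = 0.970826
Product < 1; profitable direction is NOK → NZD → INR → NOK.

0.9708 (arbitrage exists)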